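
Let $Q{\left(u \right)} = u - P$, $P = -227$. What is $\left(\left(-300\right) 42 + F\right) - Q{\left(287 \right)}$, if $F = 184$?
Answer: $-12930$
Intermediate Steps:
$Q{\left(u \right)} = 227 + u$ ($Q{\left(u \right)} = u - -227 = u + 227 = 227 + u$)
$\left(\left(-300\right) 42 + F\right) - Q{\left(287 \right)} = \left(\left(-300\right) 42 + 184\right) - \left(227 + 287\right) = \left(-12600 + 184\right) - 514 = -12416 - 514 = -12930$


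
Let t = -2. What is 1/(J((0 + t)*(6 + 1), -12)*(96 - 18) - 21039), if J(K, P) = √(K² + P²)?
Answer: -7013/146856987 - 52*√85/146856987 ≈ -5.1018e-5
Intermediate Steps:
1/(J((0 + t)*(6 + 1), -12)*(96 - 18) - 21039) = 1/(√(((0 - 2)*(6 + 1))² + (-12)²)*(96 - 18) - 21039) = 1/(√((-2*7)² + 144)*78 - 21039) = 1/(√((-14)² + 144)*78 - 21039) = 1/(√(196 + 144)*78 - 21039) = 1/(√340*78 - 21039) = 1/((2*√85)*78 - 21039) = 1/(156*√85 - 21039) = 1/(-21039 + 156*√85)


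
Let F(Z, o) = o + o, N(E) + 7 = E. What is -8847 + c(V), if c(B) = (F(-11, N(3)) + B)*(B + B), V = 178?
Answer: 51673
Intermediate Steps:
N(E) = -7 + E
F(Z, o) = 2*o
c(B) = 2*B*(-8 + B) (c(B) = (2*(-7 + 3) + B)*(B + B) = (2*(-4) + B)*(2*B) = (-8 + B)*(2*B) = 2*B*(-8 + B))
-8847 + c(V) = -8847 + 2*178*(-8 + 178) = -8847 + 2*178*170 = -8847 + 60520 = 51673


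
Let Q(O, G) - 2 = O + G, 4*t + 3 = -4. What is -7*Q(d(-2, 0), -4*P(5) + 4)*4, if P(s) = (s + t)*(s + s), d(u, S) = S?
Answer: 3472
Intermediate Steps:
t = -7/4 (t = -3/4 + (1/4)*(-4) = -3/4 - 1 = -7/4 ≈ -1.7500)
P(s) = 2*s*(-7/4 + s) (P(s) = (s - 7/4)*(s + s) = (-7/4 + s)*(2*s) = 2*s*(-7/4 + s))
Q(O, G) = 2 + G + O (Q(O, G) = 2 + (O + G) = 2 + (G + O) = 2 + G + O)
-7*Q(d(-2, 0), -4*P(5) + 4)*4 = -7*(2 + (-2*5*(-7 + 4*5) + 4) + 0)*4 = -7*(2 + (-2*5*(-7 + 20) + 4) + 0)*4 = -7*(2 + (-2*5*13 + 4) + 0)*4 = -7*(2 + (-4*65/2 + 4) + 0)*4 = -7*(2 + (-130 + 4) + 0)*4 = -7*(2 - 126 + 0)*4 = -7*(-124)*4 = 868*4 = 3472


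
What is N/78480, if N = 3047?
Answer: 3047/78480 ≈ 0.038825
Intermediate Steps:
N/78480 = 3047/78480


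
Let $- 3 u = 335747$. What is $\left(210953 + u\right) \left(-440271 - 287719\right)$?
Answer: $- \frac{216294564880}{3} \approx -7.2098 \cdot 10^{10}$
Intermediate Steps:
$u = - \frac{335747}{3}$ ($u = \left(- \frac{1}{3}\right) 335747 = - \frac{335747}{3} \approx -1.1192 \cdot 10^{5}$)
$\left(210953 + u\right) \left(-440271 - 287719\right) = \left(210953 - \frac{335747}{3}\right) \left(-440271 - 287719\right) = \frac{297112}{3} \left(-727990\right) = - \frac{216294564880}{3}$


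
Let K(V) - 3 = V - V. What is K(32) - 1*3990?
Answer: -3987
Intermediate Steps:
K(V) = 3 (K(V) = 3 + (V - V) = 3 + 0 = 3)
K(32) - 1*3990 = 3 - 1*3990 = 3 - 3990 = -3987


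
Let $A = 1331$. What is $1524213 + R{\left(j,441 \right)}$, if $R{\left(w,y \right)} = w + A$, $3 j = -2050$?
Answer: $\frac{4574582}{3} \approx 1.5249 \cdot 10^{6}$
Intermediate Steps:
$j = - \frac{2050}{3}$ ($j = \frac{1}{3} \left(-2050\right) = - \frac{2050}{3} \approx -683.33$)
$R{\left(w,y \right)} = 1331 + w$ ($R{\left(w,y \right)} = w + 1331 = 1331 + w$)
$1524213 + R{\left(j,441 \right)} = 1524213 + \left(1331 - \frac{2050}{3}\right) = 1524213 + \frac{1943}{3} = \frac{4574582}{3}$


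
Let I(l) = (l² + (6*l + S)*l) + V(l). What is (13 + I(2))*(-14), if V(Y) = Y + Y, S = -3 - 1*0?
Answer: -546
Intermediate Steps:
S = -3 (S = -3 + 0 = -3)
V(Y) = 2*Y
I(l) = l² + 2*l + l*(-3 + 6*l) (I(l) = (l² + (6*l - 3)*l) + 2*l = (l² + (-3 + 6*l)*l) + 2*l = (l² + l*(-3 + 6*l)) + 2*l = l² + 2*l + l*(-3 + 6*l))
(13 + I(2))*(-14) = (13 + 2*(-1 + 7*2))*(-14) = (13 + 2*(-1 + 14))*(-14) = (13 + 2*13)*(-14) = (13 + 26)*(-14) = 39*(-14) = -546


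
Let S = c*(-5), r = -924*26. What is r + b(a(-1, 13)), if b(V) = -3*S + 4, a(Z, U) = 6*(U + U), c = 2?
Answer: -23990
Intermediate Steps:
r = -24024
S = -10 (S = 2*(-5) = -10)
a(Z, U) = 12*U (a(Z, U) = 6*(2*U) = 12*U)
b(V) = 34 (b(V) = -3*(-10) + 4 = 30 + 4 = 34)
r + b(a(-1, 13)) = -24024 + 34 = -23990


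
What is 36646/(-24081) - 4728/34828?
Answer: -347540464/209673267 ≈ -1.6575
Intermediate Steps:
36646/(-24081) - 4728/34828 = 36646*(-1/24081) - 4728*1/34828 = -36646/24081 - 1182/8707 = -347540464/209673267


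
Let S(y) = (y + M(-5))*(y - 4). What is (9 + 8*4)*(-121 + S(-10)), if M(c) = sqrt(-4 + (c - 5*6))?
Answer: 779 - 574*I*sqrt(39) ≈ 779.0 - 3584.6*I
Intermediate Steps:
M(c) = sqrt(-34 + c) (M(c) = sqrt(-4 + (c - 30)) = sqrt(-4 + (-30 + c)) = sqrt(-34 + c))
S(y) = (-4 + y)*(y + I*sqrt(39)) (S(y) = (y + sqrt(-34 - 5))*(y - 4) = (y + sqrt(-39))*(-4 + y) = (y + I*sqrt(39))*(-4 + y) = (-4 + y)*(y + I*sqrt(39)))
(9 + 8*4)*(-121 + S(-10)) = (9 + 8*4)*(-121 + ((-10)**2 - 4*(-10) - 4*I*sqrt(39) + I*(-10)*sqrt(39))) = (9 + 32)*(-121 + (100 + 40 - 4*I*sqrt(39) - 10*I*sqrt(39))) = 41*(-121 + (140 - 14*I*sqrt(39))) = 41*(19 - 14*I*sqrt(39)) = 779 - 574*I*sqrt(39)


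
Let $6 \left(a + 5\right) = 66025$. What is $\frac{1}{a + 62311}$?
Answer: $\frac{6}{439861} \approx 1.3641 \cdot 10^{-5}$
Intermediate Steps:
$a = \frac{65995}{6}$ ($a = -5 + \frac{1}{6} \cdot 66025 = -5 + \frac{66025}{6} = \frac{65995}{6} \approx 10999.0$)
$\frac{1}{a + 62311} = \frac{1}{\frac{65995}{6} + 62311} = \frac{1}{\frac{439861}{6}} = \frac{6}{439861}$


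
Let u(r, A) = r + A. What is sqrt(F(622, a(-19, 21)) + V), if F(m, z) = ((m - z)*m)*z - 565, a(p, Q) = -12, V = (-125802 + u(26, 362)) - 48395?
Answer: 55*I*sqrt(1622) ≈ 2215.1*I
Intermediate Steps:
u(r, A) = A + r
V = -173809 (V = (-125802 + (362 + 26)) - 48395 = (-125802 + 388) - 48395 = -125414 - 48395 = -173809)
F(m, z) = -565 + m*z*(m - z) (F(m, z) = (m*(m - z))*z - 565 = m*z*(m - z) - 565 = -565 + m*z*(m - z))
sqrt(F(622, a(-19, 21)) + V) = sqrt((-565 - 12*622**2 - 1*622*(-12)**2) - 173809) = sqrt((-565 - 12*386884 - 1*622*144) - 173809) = sqrt((-565 - 4642608 - 89568) - 173809) = sqrt(-4732741 - 173809) = sqrt(-4906550) = 55*I*sqrt(1622)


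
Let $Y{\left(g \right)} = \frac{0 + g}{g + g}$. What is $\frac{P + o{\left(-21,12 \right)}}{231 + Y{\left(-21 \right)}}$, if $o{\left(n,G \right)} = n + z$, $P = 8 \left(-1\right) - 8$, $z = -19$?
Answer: $- \frac{112}{463} \approx -0.2419$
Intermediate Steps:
$Y{\left(g \right)} = \frac{1}{2}$ ($Y{\left(g \right)} = \frac{g}{2 g} = g \frac{1}{2 g} = \frac{1}{2}$)
$P = -16$ ($P = -8 - 8 = -16$)
$o{\left(n,G \right)} = -19 + n$ ($o{\left(n,G \right)} = n - 19 = -19 + n$)
$\frac{P + o{\left(-21,12 \right)}}{231 + Y{\left(-21 \right)}} = \frac{-16 - 40}{231 + \frac{1}{2}} = \frac{-16 - 40}{\frac{463}{2}} = \left(-56\right) \frac{2}{463} = - \frac{112}{463}$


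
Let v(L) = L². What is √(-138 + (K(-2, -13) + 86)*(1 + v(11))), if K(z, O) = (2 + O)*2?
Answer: √7670 ≈ 87.578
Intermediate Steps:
K(z, O) = 4 + 2*O
√(-138 + (K(-2, -13) + 86)*(1 + v(11))) = √(-138 + ((4 + 2*(-13)) + 86)*(1 + 11²)) = √(-138 + ((4 - 26) + 86)*(1 + 121)) = √(-138 + (-22 + 86)*122) = √(-138 + 64*122) = √(-138 + 7808) = √7670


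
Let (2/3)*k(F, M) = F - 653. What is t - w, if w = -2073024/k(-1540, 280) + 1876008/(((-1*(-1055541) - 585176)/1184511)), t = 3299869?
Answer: -489993431044373/343836815 ≈ -1.4251e+6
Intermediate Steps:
k(F, M) = -1959/2 + 3*F/2 (k(F, M) = 3*(F - 653)/2 = 3*(-653 + F)/2 = -1959/2 + 3*F/2)
w = 1624609877921608/343836815 (w = -2073024/(-1959/2 + (3/2)*(-1540)) + 1876008/(((-1*(-1055541) - 585176)/1184511)) = -2073024/(-1959/2 - 2310) + 1876008/(((1055541 - 585176)*(1/1184511))) = -2073024/(-6579/2) + 1876008/((470365*(1/1184511))) = -2073024*(-2/6579) + 1876008/(470365/1184511) = 460672/731 + 1876008*(1184511/470365) = 460672/731 + 2222152112088/470365 = 1624609877921608/343836815 ≈ 4.7249e+6)
t - w = 3299869 - 1*1624609877921608/343836815 = 3299869 - 1624609877921608/343836815 = -489993431044373/343836815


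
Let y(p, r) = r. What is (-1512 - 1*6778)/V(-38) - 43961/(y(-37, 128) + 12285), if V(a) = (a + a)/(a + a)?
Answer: -102947731/12413 ≈ -8293.5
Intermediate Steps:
V(a) = 1 (V(a) = (2*a)/((2*a)) = (2*a)*(1/(2*a)) = 1)
(-1512 - 1*6778)/V(-38) - 43961/(y(-37, 128) + 12285) = (-1512 - 1*6778)/1 - 43961/(128 + 12285) = (-1512 - 6778)*1 - 43961/12413 = -8290*1 - 43961*1/12413 = -8290 - 43961/12413 = -102947731/12413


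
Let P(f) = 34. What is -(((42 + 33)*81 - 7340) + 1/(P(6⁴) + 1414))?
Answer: 1831719/1448 ≈ 1265.0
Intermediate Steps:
-(((42 + 33)*81 - 7340) + 1/(P(6⁴) + 1414)) = -(((42 + 33)*81 - 7340) + 1/(34 + 1414)) = -((75*81 - 7340) + 1/1448) = -((6075 - 7340) + 1/1448) = -(-1265 + 1/1448) = -1*(-1831719/1448) = 1831719/1448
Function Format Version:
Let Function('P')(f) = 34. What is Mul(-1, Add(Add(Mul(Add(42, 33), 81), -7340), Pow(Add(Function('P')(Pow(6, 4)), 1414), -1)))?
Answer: Rational(1831719, 1448) ≈ 1265.0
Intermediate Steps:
Mul(-1, Add(Add(Mul(Add(42, 33), 81), -7340), Pow(Add(Function('P')(Pow(6, 4)), 1414), -1))) = Mul(-1, Add(Add(Mul(Add(42, 33), 81), -7340), Pow(Add(34, 1414), -1))) = Mul(-1, Add(Add(Mul(75, 81), -7340), Pow(1448, -1))) = Mul(-1, Add(Add(6075, -7340), Rational(1, 1448))) = Mul(-1, Add(-1265, Rational(1, 1448))) = Mul(-1, Rational(-1831719, 1448)) = Rational(1831719, 1448)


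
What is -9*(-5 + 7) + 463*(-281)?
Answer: -130121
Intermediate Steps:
-9*(-5 + 7) + 463*(-281) = -9*2 - 130103 = -18 - 130103 = -130121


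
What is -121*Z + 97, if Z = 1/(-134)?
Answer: 13119/134 ≈ 97.903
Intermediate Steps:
Z = -1/134 ≈ -0.0074627
-121*Z + 97 = -121*(-1/134) + 97 = 121/134 + 97 = 13119/134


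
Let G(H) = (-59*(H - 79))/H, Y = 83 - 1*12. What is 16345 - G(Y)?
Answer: 1160023/71 ≈ 16338.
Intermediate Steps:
Y = 71 (Y = 83 - 12 = 71)
G(H) = (4661 - 59*H)/H (G(H) = (-59*(-79 + H))/H = (4661 - 59*H)/H)
16345 - G(Y) = 16345 - (-59 + 4661/71) = 16345 - 1*472/71 = 16345 - 472/71 = 1160023/71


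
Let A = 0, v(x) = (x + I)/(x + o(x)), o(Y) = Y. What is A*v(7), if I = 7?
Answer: 0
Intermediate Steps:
v(x) = (7 + x)/(2*x) (v(x) = (x + 7)/(x + x) = (7 + x)/((2*x)) = (7 + x)*(1/(2*x)) = (7 + x)/(2*x))
A*v(7) = 0*((1/2)*(7 + 7)/7) = 0*((1/2)*(1/7)*14) = 0*1 = 0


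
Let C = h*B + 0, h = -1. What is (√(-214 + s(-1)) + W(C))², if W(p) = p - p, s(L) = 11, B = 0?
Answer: -203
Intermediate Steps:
C = 0 (C = -1*0 + 0 = 0 + 0 = 0)
W(p) = 0
(√(-214 + s(-1)) + W(C))² = (√(-214 + 11) + 0)² = (√(-203) + 0)² = (I*√203 + 0)² = (I*√203)² = -203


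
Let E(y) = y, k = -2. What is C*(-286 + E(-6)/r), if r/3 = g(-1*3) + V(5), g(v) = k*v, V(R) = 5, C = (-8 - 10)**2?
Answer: -1019952/11 ≈ -92723.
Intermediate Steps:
C = 324 (C = (-18)**2 = 324)
g(v) = -2*v
r = 33 (r = 3*(-(-2)*3 + 5) = 3*(-2*(-3) + 5) = 3*(6 + 5) = 3*11 = 33)
C*(-286 + E(-6)/r) = 324*(-286 - 6/33) = 324*(-286 - 6*1/33) = 324*(-286 - 2/11) = 324*(-3148/11) = -1019952/11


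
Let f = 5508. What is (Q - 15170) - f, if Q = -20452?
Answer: -41130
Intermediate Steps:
(Q - 15170) - f = (-20452 - 15170) - 1*5508 = -35622 - 5508 = -41130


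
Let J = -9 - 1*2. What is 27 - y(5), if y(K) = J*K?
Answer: 82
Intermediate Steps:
J = -11 (J = -9 - 2 = -11)
y(K) = -11*K
27 - y(5) = 27 - (-11)*5 = 27 - 1*(-55) = 27 + 55 = 82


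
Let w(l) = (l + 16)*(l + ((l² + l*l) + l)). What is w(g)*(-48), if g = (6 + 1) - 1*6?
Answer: -3264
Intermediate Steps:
g = 1 (g = 7 - 6 = 1)
w(l) = (16 + l)*(2*l + 2*l²) (w(l) = (16 + l)*(l + ((l² + l²) + l)) = (16 + l)*(l + (2*l² + l)) = (16 + l)*(l + (l + 2*l²)) = (16 + l)*(2*l + 2*l²))
w(g)*(-48) = (2*1*(16 + 1² + 17*1))*(-48) = (2*1*(16 + 1 + 17))*(-48) = (2*1*34)*(-48) = 68*(-48) = -3264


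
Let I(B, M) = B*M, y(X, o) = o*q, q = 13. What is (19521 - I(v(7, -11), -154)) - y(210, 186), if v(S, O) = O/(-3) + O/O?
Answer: 53465/3 ≈ 17822.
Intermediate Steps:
y(X, o) = 13*o (y(X, o) = o*13 = 13*o)
v(S, O) = 1 - O/3 (v(S, O) = O*(-⅓) + 1 = -O/3 + 1 = 1 - O/3)
(19521 - I(v(7, -11), -154)) - y(210, 186) = (19521 - (1 - ⅓*(-11))*(-154)) - 13*186 = (19521 - (1 + 11/3)*(-154)) - 1*2418 = (19521 - 14*(-154)/3) - 2418 = (19521 - 1*(-2156/3)) - 2418 = (19521 + 2156/3) - 2418 = 60719/3 - 2418 = 53465/3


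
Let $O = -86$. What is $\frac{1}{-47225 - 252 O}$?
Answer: $- \frac{1}{25553} \approx -3.9134 \cdot 10^{-5}$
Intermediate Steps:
$\frac{1}{-47225 - 252 O} = \frac{1}{-47225 - -21672} = \frac{1}{-47225 + 21672} = \frac{1}{-25553} = - \frac{1}{25553}$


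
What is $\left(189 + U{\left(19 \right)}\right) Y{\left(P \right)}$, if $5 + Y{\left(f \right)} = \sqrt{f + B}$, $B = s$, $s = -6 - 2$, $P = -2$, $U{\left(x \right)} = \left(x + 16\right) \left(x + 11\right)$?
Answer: $-6195 + 1239 i \sqrt{10} \approx -6195.0 + 3918.1 i$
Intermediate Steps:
$U{\left(x \right)} = \left(11 + x\right) \left(16 + x\right)$ ($U{\left(x \right)} = \left(16 + x\right) \left(11 + x\right) = \left(11 + x\right) \left(16 + x\right)$)
$s = -8$ ($s = -6 - 2 = -8$)
$B = -8$
$Y{\left(f \right)} = -5 + \sqrt{-8 + f}$ ($Y{\left(f \right)} = -5 + \sqrt{f - 8} = -5 + \sqrt{-8 + f}$)
$\left(189 + U{\left(19 \right)}\right) Y{\left(P \right)} = \left(189 + \left(176 + 19^{2} + 27 \cdot 19\right)\right) \left(-5 + \sqrt{-8 - 2}\right) = \left(189 + \left(176 + 361 + 513\right)\right) \left(-5 + \sqrt{-10}\right) = \left(189 + 1050\right) \left(-5 + i \sqrt{10}\right) = 1239 \left(-5 + i \sqrt{10}\right) = -6195 + 1239 i \sqrt{10}$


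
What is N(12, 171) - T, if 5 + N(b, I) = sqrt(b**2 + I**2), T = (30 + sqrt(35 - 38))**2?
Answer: -902 + 3*sqrt(3265) - 60*I*sqrt(3) ≈ -730.58 - 103.92*I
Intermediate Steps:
T = (30 + I*sqrt(3))**2 (T = (30 + sqrt(-3))**2 = (30 + I*sqrt(3))**2 ≈ 897.0 + 103.92*I)
N(b, I) = -5 + sqrt(I**2 + b**2) (N(b, I) = -5 + sqrt(b**2 + I**2) = -5 + sqrt(I**2 + b**2))
N(12, 171) - T = (-5 + sqrt(171**2 + 12**2)) - (30 + I*sqrt(3))**2 = (-5 + sqrt(29241 + 144)) - (30 + I*sqrt(3))**2 = (-5 + sqrt(29385)) - (30 + I*sqrt(3))**2 = (-5 + 3*sqrt(3265)) - (30 + I*sqrt(3))**2 = -5 - (30 + I*sqrt(3))**2 + 3*sqrt(3265)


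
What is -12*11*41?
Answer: -5412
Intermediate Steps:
-12*11*41 = -132*41 = -5412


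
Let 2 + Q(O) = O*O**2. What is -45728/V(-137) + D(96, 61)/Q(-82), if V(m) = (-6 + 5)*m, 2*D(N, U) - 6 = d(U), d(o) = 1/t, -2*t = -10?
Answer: -252130477847/755376900 ≈ -333.78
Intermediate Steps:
t = 5 (t = -1/2*(-10) = 5)
d(o) = 1/5
D(N, U) = 31/10 (D(N, U) = 3 + (1/2)*(1/5) = 3 + 1/10 = 31/10)
V(m) = -m
Q(O) = -2 + O**3 (Q(O) = -2 + O*O**2 = -2 + O**3)
-45728/V(-137) + D(96, 61)/Q(-82) = -45728/((-1*(-137))) + 31/(10*(-2 + (-82)**3)) = -45728/137 + 31/(10*(-2 - 551368)) = -45728*1/137 + (31/10)/(-551370) = -45728/137 + (31/10)*(-1/551370) = -45728/137 - 31/5513700 = -252130477847/755376900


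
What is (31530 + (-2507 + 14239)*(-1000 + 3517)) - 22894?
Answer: 29538080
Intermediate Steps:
(31530 + (-2507 + 14239)*(-1000 + 3517)) - 22894 = (31530 + 11732*2517) - 22894 = (31530 + 29529444) - 22894 = 29560974 - 22894 = 29538080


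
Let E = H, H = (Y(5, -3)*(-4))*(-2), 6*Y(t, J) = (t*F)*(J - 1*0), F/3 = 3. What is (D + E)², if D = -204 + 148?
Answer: 55696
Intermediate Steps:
F = 9 (F = 3*3 = 9)
Y(t, J) = 3*J*t/2 (Y(t, J) = ((t*9)*(J - 1*0))/6 = ((9*t)*(J + 0))/6 = ((9*t)*J)/6 = (9*J*t)/6 = 3*J*t/2)
H = -180 (H = (((3/2)*(-3)*5)*(-4))*(-2) = -45/2*(-4)*(-2) = 90*(-2) = -180)
D = -56
E = -180
(D + E)² = (-56 - 180)² = (-236)² = 55696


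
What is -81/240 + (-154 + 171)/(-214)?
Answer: -3569/8560 ≈ -0.41694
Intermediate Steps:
-81/240 + (-154 + 171)/(-214) = -81*1/240 + 17*(-1/214) = -27/80 - 17/214 = -3569/8560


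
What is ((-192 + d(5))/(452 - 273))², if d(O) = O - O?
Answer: 36864/32041 ≈ 1.1505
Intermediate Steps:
d(O) = 0
((-192 + d(5))/(452 - 273))² = ((-192 + 0)/(452 - 273))² = (-192/179)² = 36864/32041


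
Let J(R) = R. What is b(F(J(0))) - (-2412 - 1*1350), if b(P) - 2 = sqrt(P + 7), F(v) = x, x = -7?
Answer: 3764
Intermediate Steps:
F(v) = -7
b(P) = 2 + sqrt(7 + P) (b(P) = 2 + sqrt(P + 7) = 2 + sqrt(7 + P))
b(F(J(0))) - (-2412 - 1*1350) = (2 + sqrt(7 - 7)) - (-2412 - 1*1350) = (2 + sqrt(0)) - (-2412 - 1350) = (2 + 0) - 1*(-3762) = 2 + 3762 = 3764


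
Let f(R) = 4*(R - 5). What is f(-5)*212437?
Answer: -8497480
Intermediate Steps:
f(R) = -20 + 4*R (f(R) = 4*(-5 + R) = -20 + 4*R)
f(-5)*212437 = (-20 + 4*(-5))*212437 = (-20 - 20)*212437 = -40*212437 = -8497480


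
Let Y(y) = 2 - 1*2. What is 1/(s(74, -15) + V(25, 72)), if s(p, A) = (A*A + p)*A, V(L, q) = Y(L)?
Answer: -1/4485 ≈ -0.00022297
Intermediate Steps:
Y(y) = 0 (Y(y) = 2 - 2 = 0)
V(L, q) = 0
s(p, A) = A*(p + A**2) (s(p, A) = (A**2 + p)*A = (p + A**2)*A = A*(p + A**2))
1/(s(74, -15) + V(25, 72)) = 1/(-15*(74 + (-15)**2) + 0) = 1/(-15*(74 + 225) + 0) = 1/(-15*299 + 0) = 1/(-4485 + 0) = 1/(-4485) = -1/4485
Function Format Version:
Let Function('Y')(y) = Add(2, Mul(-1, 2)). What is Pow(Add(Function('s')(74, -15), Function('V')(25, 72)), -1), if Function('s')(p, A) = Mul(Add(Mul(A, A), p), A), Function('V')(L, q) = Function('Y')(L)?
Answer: Rational(-1, 4485) ≈ -0.00022297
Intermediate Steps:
Function('Y')(y) = 0 (Function('Y')(y) = Add(2, -2) = 0)
Function('V')(L, q) = 0
Function('s')(p, A) = Mul(A, Add(p, Pow(A, 2))) (Function('s')(p, A) = Mul(Add(Pow(A, 2), p), A) = Mul(Add(p, Pow(A, 2)), A) = Mul(A, Add(p, Pow(A, 2))))
Pow(Add(Function('s')(74, -15), Function('V')(25, 72)), -1) = Pow(Add(Mul(-15, Add(74, Pow(-15, 2))), 0), -1) = Pow(Add(Mul(-15, Add(74, 225)), 0), -1) = Pow(Add(Mul(-15, 299), 0), -1) = Pow(Add(-4485, 0), -1) = Pow(-4485, -1) = Rational(-1, 4485)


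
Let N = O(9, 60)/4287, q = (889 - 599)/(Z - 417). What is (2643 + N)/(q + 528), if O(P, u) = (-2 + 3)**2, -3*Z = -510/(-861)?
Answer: 2035005000097/406003777461 ≈ 5.0123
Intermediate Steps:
Z = -170/861 (Z = -(-170)/(-861) = -(-170)*(-1)/861 = -1/3*170/287 = -170/861 ≈ -0.19744)
O(P, u) = 1 (O(P, u) = 1**2 = 1)
q = -249690/359207 (q = (889 - 599)/(-170/861 - 417) = 290/(-359207/861) = 290*(-861/359207) = -249690/359207 ≈ -0.69511)
N = 1/4287 ≈ 0.00023326
(2643 + N)/(q + 528) = (2643 + 1/4287)/(-249690/359207 + 528) = 11330542/(4287*(189411606/359207)) = (11330542/4287)*(359207/189411606) = 2035005000097/406003777461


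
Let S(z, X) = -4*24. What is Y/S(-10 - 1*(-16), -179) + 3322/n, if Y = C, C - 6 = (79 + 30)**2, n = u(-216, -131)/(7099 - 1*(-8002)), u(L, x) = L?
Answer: -200769071/864 ≈ -2.3237e+5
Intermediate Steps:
n = -216/15101 (n = -216/(7099 - 1*(-8002)) = -216/(7099 + 8002) = -216/15101 ≈ -0.014304)
S(z, X) = -96
C = 11887 (C = 6 + (79 + 30)**2 = 6 + 109**2 = 6 + 11881 = 11887)
Y = 11887
Y/S(-10 - 1*(-16), -179) + 3322/n = 11887/(-96) + 3322/(-216/15101) = 11887*(-1/96) + 3322*(-15101/216) = -11887/96 - 25082761/108 = -200769071/864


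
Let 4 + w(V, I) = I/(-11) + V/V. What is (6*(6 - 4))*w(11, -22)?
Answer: -12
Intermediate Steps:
w(V, I) = -3 - I/11 (w(V, I) = -4 + (I/(-11) + V/V) = -4 + (I*(-1/11) + 1) = -4 + (-I/11 + 1) = -4 + (1 - I/11) = -3 - I/11)
(6*(6 - 4))*w(11, -22) = (6*(6 - 4))*(-3 - 1/11*(-22)) = (6*2)*(-3 + 2) = 12*(-1) = -12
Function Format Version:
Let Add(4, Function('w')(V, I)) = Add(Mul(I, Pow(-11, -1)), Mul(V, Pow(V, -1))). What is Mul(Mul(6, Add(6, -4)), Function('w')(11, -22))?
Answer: -12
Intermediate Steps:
Function('w')(V, I) = Add(-3, Mul(Rational(-1, 11), I)) (Function('w')(V, I) = Add(-4, Add(Mul(I, Pow(-11, -1)), Mul(V, Pow(V, -1)))) = Add(-4, Add(Mul(I, Rational(-1, 11)), 1)) = Add(-4, Add(Mul(Rational(-1, 11), I), 1)) = Add(-4, Add(1, Mul(Rational(-1, 11), I))) = Add(-3, Mul(Rational(-1, 11), I)))
Mul(Mul(6, Add(6, -4)), Function('w')(11, -22)) = Mul(Mul(6, Add(6, -4)), Add(-3, Mul(Rational(-1, 11), -22))) = Mul(Mul(6, 2), Add(-3, 2)) = Mul(12, -1) = -12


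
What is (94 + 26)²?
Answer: 14400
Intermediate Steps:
(94 + 26)² = 120² = 14400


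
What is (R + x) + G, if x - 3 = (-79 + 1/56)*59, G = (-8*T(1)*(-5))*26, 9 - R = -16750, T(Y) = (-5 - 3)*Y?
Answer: 211795/56 ≈ 3782.1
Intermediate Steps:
T(Y) = -8*Y
R = 16759 (R = 9 - 1*(-16750) = 9 + 16750 = 16759)
G = -8320 (G = (-(-64)*(-5))*26 = (-8*(-8)*(-5))*26 = (64*(-5))*26 = -320*26 = -8320)
x = -260789/56 (x = 3 + (-79 + 1/56)*59 = 3 - 4423/56*59 = 3 - 260957/56 = -260789/56 ≈ -4656.9)
(R + x) + G = (16759 - 260789/56) - 8320 = 677715/56 - 8320 = 211795/56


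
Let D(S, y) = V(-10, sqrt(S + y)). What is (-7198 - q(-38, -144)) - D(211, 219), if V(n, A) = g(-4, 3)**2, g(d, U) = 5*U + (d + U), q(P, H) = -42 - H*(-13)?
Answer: -5480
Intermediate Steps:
q(P, H) = -42 + 13*H (q(P, H) = -42 - (-13)*H = -42 + 13*H)
g(d, U) = d + 6*U (g(d, U) = 5*U + (U + d) = d + 6*U)
V(n, A) = 196 (V(n, A) = (-4 + 6*3)**2 = (-4 + 18)**2 = 14**2 = 196)
D(S, y) = 196
(-7198 - q(-38, -144)) - D(211, 219) = (-7198 - (-42 + 13*(-144))) - 1*196 = (-7198 - (-42 - 1872)) - 196 = (-7198 - 1*(-1914)) - 196 = (-7198 + 1914) - 196 = -5284 - 196 = -5480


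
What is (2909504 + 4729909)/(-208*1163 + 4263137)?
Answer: 2546471/1340411 ≈ 1.8998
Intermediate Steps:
(2909504 + 4729909)/(-208*1163 + 4263137) = 7639413/(-241904 + 4263137) = 7639413/4021233 = 7639413*(1/4021233) = 2546471/1340411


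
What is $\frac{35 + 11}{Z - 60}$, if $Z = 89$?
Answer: $\frac{46}{29} \approx 1.5862$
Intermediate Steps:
$\frac{35 + 11}{Z - 60} = \frac{35 + 11}{89 - 60} = \frac{46}{29}$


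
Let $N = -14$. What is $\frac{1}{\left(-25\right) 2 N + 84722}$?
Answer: $\frac{1}{85422} \approx 1.1707 \cdot 10^{-5}$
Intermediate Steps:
$\frac{1}{\left(-25\right) 2 N + 84722} = \frac{1}{\left(-25\right) 2 \left(-14\right) + 84722} = \frac{1}{\left(-50\right) \left(-14\right) + 84722} = \frac{1}{700 + 84722} = \frac{1}{85422}$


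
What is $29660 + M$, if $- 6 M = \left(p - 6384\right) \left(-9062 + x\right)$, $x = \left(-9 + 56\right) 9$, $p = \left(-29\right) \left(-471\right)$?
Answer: $\frac{21008895}{2} \approx 1.0504 \cdot 10^{7}$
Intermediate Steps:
$p = 13659$
$x = 423$ ($x = 47 \cdot 9 = 423$)
$M = \frac{20949575}{2}$ ($M = - \frac{\left(13659 - 6384\right) \left(-9062 + 423\right)}{6} = - \frac{7275 \left(-8639\right)}{6} = \left(- \frac{1}{6}\right) \left(-62848725\right) = \frac{20949575}{2} \approx 1.0475 \cdot 10^{7}$)
$29660 + M = 29660 + \frac{20949575}{2} = \frac{21008895}{2}$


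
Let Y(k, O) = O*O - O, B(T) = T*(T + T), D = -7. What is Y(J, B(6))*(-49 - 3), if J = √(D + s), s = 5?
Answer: -265824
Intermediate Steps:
B(T) = 2*T² (B(T) = T*(2*T) = 2*T²)
J = I*√2 (J = √(-7 + 5) = √(-2) = I*√2 ≈ 1.4142*I)
Y(k, O) = O² - O
Y(J, B(6))*(-49 - 3) = ((2*6²)*(-1 + 2*6²))*(-49 - 3) = ((2*36)*(-1 + 2*36))*(-52) = (72*(-1 + 72))*(-52) = (72*71)*(-52) = 5112*(-52) = -265824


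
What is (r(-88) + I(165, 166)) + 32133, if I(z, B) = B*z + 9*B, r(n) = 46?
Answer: 61063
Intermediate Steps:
I(z, B) = 9*B + B*z
(r(-88) + I(165, 166)) + 32133 = (46 + 166*(9 + 165)) + 32133 = (46 + 166*174) + 32133 = (46 + 28884) + 32133 = 28930 + 32133 = 61063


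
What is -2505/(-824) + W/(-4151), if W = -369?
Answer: 10702311/3420424 ≈ 3.1289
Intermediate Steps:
-2505/(-824) + W/(-4151) = -2505/(-824) - 369/(-4151) = -2505*(-1/824) - 369*(-1/4151) = 2505/824 + 369/4151 = 10702311/3420424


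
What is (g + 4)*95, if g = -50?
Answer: -4370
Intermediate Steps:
(g + 4)*95 = (-50 + 4)*95 = -46*95 = -4370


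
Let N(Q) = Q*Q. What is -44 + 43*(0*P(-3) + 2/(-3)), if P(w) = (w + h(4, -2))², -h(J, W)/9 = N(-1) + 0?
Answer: -218/3 ≈ -72.667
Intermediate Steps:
N(Q) = Q²
h(J, W) = -9 (h(J, W) = -9*((-1)² + 0) = -9*(1 + 0) = -9*1 = -9)
P(w) = (-9 + w)² (P(w) = (w - 9)² = (-9 + w)²)
-44 + 43*(0*P(-3) + 2/(-3)) = -44 + 43*(0*(-9 - 3)² + 2/(-3)) = -44 + 43*(0*(-12)² + 2*(-⅓)) = -44 + 43*(0*144 - ⅔) = -44 + 43*(0 - ⅔) = -44 + 43*(-⅔) = -44 - 86/3 = -218/3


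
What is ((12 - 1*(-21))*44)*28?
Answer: 40656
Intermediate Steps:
((12 - 1*(-21))*44)*28 = ((12 + 21)*44)*28 = (33*44)*28 = 1452*28 = 40656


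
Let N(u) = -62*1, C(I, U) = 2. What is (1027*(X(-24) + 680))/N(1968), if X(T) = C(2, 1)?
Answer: -11297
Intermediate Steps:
X(T) = 2
N(u) = -62
(1027*(X(-24) + 680))/N(1968) = (1027*(2 + 680))/(-62) = (1027*682)*(-1/62) = 700414*(-1/62) = -11297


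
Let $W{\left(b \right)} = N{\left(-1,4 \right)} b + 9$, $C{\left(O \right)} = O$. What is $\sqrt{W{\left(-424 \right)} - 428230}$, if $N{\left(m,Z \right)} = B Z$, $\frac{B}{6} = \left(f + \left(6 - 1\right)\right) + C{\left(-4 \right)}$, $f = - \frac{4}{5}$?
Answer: $\frac{i \sqrt{10756405}}{5} \approx 655.94 i$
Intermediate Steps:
$f = - \frac{4}{5}$ ($f = \left(-4\right) \frac{1}{5} = - \frac{4}{5} \approx -0.8$)
$B = \frac{6}{5}$ ($B = 6 \left(\left(- \frac{4}{5} + \left(6 - 1\right)\right) - 4\right) = 6 \left(\left(- \frac{4}{5} + 5\right) - 4\right) = 6 \left(\frac{21}{5} - 4\right) = 6 \cdot \frac{1}{5} = \frac{6}{5} \approx 1.2$)
$N{\left(m,Z \right)} = \frac{6 Z}{5}$
$W{\left(b \right)} = 9 + \frac{24 b}{5}$ ($W{\left(b \right)} = \frac{6}{5} \cdot 4 b + 9 = \frac{24 b}{5} + 9 = 9 + \frac{24 b}{5}$)
$\sqrt{W{\left(-424 \right)} - 428230} = \sqrt{\left(9 + \frac{24}{5} \left(-424\right)\right) - 428230} = \sqrt{\left(9 - \frac{10176}{5}\right) - 428230} = \sqrt{- \frac{10131}{5} - 428230} = \sqrt{- \frac{2151281}{5}} = \frac{i \sqrt{10756405}}{5}$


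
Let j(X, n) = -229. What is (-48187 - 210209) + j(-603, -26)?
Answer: -258625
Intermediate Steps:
(-48187 - 210209) + j(-603, -26) = (-48187 - 210209) - 229 = -258396 - 229 = -258625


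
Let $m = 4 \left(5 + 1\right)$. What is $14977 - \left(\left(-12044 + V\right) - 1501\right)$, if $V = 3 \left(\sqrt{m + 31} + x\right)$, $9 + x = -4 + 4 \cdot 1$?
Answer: $28549 - 3 \sqrt{55} \approx 28527.0$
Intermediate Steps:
$m = 24$ ($m = 4 \cdot 6 = 24$)
$x = -9$ ($x = -9 + \left(-4 + 4 \cdot 1\right) = -9 + \left(-4 + 4\right) = -9 + 0 = -9$)
$V = -27 + 3 \sqrt{55}$ ($V = 3 \left(\sqrt{24 + 31} - 9\right) = 3 \left(\sqrt{55} - 9\right) = 3 \left(-9 + \sqrt{55}\right) = -27 + 3 \sqrt{55} \approx -4.7514$)
$14977 - \left(\left(-12044 + V\right) - 1501\right) = 14977 - \left(\left(-12044 - \left(27 - 3 \sqrt{55}\right)\right) - 1501\right) = 14977 - \left(\left(-12071 + 3 \sqrt{55}\right) - 1501\right) = 14977 - \left(-13572 + 3 \sqrt{55}\right) = 14977 + \left(13572 - 3 \sqrt{55}\right) = 28549 - 3 \sqrt{55}$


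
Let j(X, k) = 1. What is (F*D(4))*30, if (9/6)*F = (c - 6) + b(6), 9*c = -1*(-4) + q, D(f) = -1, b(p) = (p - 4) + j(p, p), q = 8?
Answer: 100/3 ≈ 33.333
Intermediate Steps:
b(p) = -3 + p (b(p) = (p - 4) + 1 = (-4 + p) + 1 = -3 + p)
c = 4/3 (c = (-1*(-4) + 8)/9 = (4 + 8)/9 = (1/9)*12 = 4/3 ≈ 1.3333)
F = -10/9 (F = 2*((4/3 - 6) + (-3 + 6))/3 = 2*(-14/3 + 3)/3 = (2/3)*(-5/3) = -10/9 ≈ -1.1111)
(F*D(4))*30 = -10/9*(-1)*30 = (10/9)*30 = 100/3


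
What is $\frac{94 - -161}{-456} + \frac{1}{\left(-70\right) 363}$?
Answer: $- \frac{1080001}{1931160} \approx -0.55925$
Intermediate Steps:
$\frac{94 - -161}{-456} + \frac{1}{\left(-70\right) 363} = \left(94 + 161\right) \left(- \frac{1}{456}\right) - \frac{1}{25410} = 255 \left(- \frac{1}{456}\right) - \frac{1}{25410} = - \frac{85}{152} - \frac{1}{25410} = - \frac{1080001}{1931160}$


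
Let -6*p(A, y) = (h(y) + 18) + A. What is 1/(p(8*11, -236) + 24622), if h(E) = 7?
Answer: 6/147619 ≈ 4.0645e-5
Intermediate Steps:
p(A, y) = -25/6 - A/6 (p(A, y) = -((7 + 18) + A)/6 = -(25 + A)/6 = -25/6 - A/6)
1/(p(8*11, -236) + 24622) = 1/((-25/6 - 4*11/3) + 24622) = 1/((-25/6 - ⅙*88) + 24622) = 1/((-25/6 - 44/3) + 24622) = 1/(-113/6 + 24622) = 1/(147619/6) = 6/147619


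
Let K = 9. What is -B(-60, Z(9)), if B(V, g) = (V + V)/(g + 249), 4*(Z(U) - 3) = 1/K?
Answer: 4320/9073 ≈ 0.47614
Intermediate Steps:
Z(U) = 109/36 (Z(U) = 3 + (1/4)/9 = 3 + (1/4)*(1/9) = 3 + 1/36 = 109/36)
B(V, g) = 2*V/(249 + g) (B(V, g) = (2*V)/(249 + g) = 2*V/(249 + g))
-B(-60, Z(9)) = -2*(-60)/(249 + 109/36) = -2*(-60)/9073/36 = -2*(-60)*36/9073 = -1*(-4320/9073) = 4320/9073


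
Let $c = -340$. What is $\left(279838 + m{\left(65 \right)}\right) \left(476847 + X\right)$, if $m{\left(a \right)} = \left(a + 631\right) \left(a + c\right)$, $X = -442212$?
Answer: $3063050130$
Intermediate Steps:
$m{\left(a \right)} = \left(-340 + a\right) \left(631 + a\right)$ ($m{\left(a \right)} = \left(a + 631\right) \left(a - 340\right) = \left(631 + a\right) \left(-340 + a\right) = \left(-340 + a\right) \left(631 + a\right)$)
$\left(279838 + m{\left(65 \right)}\right) \left(476847 + X\right) = \left(279838 + \left(-214540 + 65^{2} + 291 \cdot 65\right)\right) \left(476847 - 442212\right) = \left(279838 + \left(-214540 + 4225 + 18915\right)\right) 34635 = \left(279838 - 191400\right) 34635 = 88438 \cdot 34635 = 3063050130$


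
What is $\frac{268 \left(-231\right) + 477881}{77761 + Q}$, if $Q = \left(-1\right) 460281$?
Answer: $- \frac{415973}{382520} \approx -1.0875$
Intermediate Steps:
$Q = -460281$
$\frac{268 \left(-231\right) + 477881}{77761 + Q} = \frac{268 \left(-231\right) + 477881}{77761 - 460281} = \frac{-61908 + 477881}{-382520} = 415973 \left(- \frac{1}{382520}\right) = - \frac{415973}{382520}$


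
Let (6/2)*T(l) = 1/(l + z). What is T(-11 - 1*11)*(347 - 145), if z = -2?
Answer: -101/36 ≈ -2.8056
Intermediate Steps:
T(l) = 1/(3*(-2 + l)) (T(l) = 1/(3*(l - 2)) = 1/(3*(-2 + l)))
T(-11 - 1*11)*(347 - 145) = (1/(3*(-2 + (-11 - 1*11))))*(347 - 145) = (1/(3*(-2 + (-11 - 11))))*202 = (1/(3*(-2 - 22)))*202 = ((⅓)/(-24))*202 = ((⅓)*(-1/24))*202 = -1/72*202 = -101/36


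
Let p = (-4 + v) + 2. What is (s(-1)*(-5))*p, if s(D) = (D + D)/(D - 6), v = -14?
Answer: 160/7 ≈ 22.857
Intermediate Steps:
p = -16 (p = (-4 - 14) + 2 = -18 + 2 = -16)
s(D) = 2*D/(-6 + D) (s(D) = (2*D)/(-6 + D) = 2*D/(-6 + D))
(s(-1)*(-5))*p = ((2*(-1)/(-6 - 1))*(-5))*(-16) = ((2*(-1)/(-7))*(-5))*(-16) = ((2*(-1)*(-⅐))*(-5))*(-16) = ((2/7)*(-5))*(-16) = -10/7*(-16) = 160/7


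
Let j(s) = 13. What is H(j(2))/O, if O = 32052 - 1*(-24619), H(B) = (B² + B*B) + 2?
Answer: 340/56671 ≈ 0.0059995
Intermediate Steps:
H(B) = 2 + 2*B² (H(B) = (B² + B²) + 2 = 2*B² + 2 = 2 + 2*B²)
O = 56671 (O = 32052 + 24619 = 56671)
H(j(2))/O = (2 + 2*13²)/56671 = (2 + 2*169)*(1/56671) = (2 + 338)*(1/56671) = 340*(1/56671) = 340/56671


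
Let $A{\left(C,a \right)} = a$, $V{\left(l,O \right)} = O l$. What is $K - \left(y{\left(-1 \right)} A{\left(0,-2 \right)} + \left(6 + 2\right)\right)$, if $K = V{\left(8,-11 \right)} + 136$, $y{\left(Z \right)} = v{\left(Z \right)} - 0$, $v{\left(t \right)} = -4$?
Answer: $32$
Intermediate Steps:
$y{\left(Z \right)} = -4$ ($y{\left(Z \right)} = -4 - 0 = -4 + 0 = -4$)
$K = 48$ ($K = \left(-11\right) 8 + 136 = -88 + 136 = 48$)
$K - \left(y{\left(-1 \right)} A{\left(0,-2 \right)} + \left(6 + 2\right)\right) = 48 - \left(\left(-4\right) \left(-2\right) + \left(6 + 2\right)\right) = 48 - \left(8 + 8\right) = 48 - 16 = 32$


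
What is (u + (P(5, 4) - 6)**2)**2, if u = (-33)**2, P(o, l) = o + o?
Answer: 1221025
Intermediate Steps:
P(o, l) = 2*o
u = 1089
(u + (P(5, 4) - 6)**2)**2 = (1089 + (2*5 - 6)**2)**2 = (1089 + (10 - 6)**2)**2 = (1089 + 4**2)**2 = (1089 + 16)**2 = 1105**2 = 1221025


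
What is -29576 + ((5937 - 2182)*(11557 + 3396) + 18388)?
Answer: 56137327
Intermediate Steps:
-29576 + ((5937 - 2182)*(11557 + 3396) + 18388) = -29576 + (3755*14953 + 18388) = -29576 + (56148515 + 18388) = -29576 + 56166903 = 56137327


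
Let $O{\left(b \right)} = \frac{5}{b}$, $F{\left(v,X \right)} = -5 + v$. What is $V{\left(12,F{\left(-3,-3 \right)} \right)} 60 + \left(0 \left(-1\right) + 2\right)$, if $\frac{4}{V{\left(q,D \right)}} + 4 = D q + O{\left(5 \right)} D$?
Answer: $- \frac{2}{9} \approx -0.22222$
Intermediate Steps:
$V{\left(q,D \right)} = \frac{4}{-4 + D + D q}$ ($V{\left(q,D \right)} = \frac{4}{-4 + \left(D q + \frac{5}{5} D\right)} = \frac{4}{-4 + \left(D q + 5 \cdot \frac{1}{5} D\right)} = \frac{4}{-4 + \left(D q + 1 D\right)} = \frac{4}{-4 + \left(D q + D\right)} = \frac{4}{-4 + \left(D + D q\right)} = \frac{4}{-4 + D + D q}$)
$V{\left(12,F{\left(-3,-3 \right)} \right)} 60 + \left(0 \left(-1\right) + 2\right) = \frac{4}{-4 - 8 + \left(-5 - 3\right) 12} \cdot 60 + \left(0 \left(-1\right) + 2\right) = \frac{4}{-4 - 8 - 96} \cdot 60 + \left(0 + 2\right) = \frac{4}{-4 - 8 - 96} \cdot 60 + 2 = \frac{4}{-108} \cdot 60 + 2 = 4 \left(- \frac{1}{108}\right) 60 + 2 = \left(- \frac{1}{27}\right) 60 + 2 = - \frac{20}{9} + 2 = - \frac{2}{9}$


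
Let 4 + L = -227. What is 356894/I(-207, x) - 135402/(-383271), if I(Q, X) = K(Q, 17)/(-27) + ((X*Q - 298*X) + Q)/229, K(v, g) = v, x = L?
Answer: 31340255555620/45304037527 ≈ 691.78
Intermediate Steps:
L = -231 (L = -4 - 227 = -231)
x = -231
I(Q, X) = -298*X/229 - 202*Q/6183 + Q*X/229 (I(Q, X) = Q/(-27) + ((X*Q - 298*X) + Q)/229 = Q*(-1/27) + ((Q*X - 298*X) + Q)*(1/229) = -Q/27 + ((-298*X + Q*X) + Q)*(1/229) = -Q/27 + (Q - 298*X + Q*X)*(1/229) = -Q/27 + (-298*X/229 + Q/229 + Q*X/229) = -298*X/229 - 202*Q/6183 + Q*X/229)
356894/I(-207, x) - 135402/(-383271) = 356894/(-298/229*(-231) - 202/6183*(-207) + (1/229)*(-207)*(-231)) - 135402/(-383271) = 356894/(68838/229 + 4646/687 + 47817/229) - 135402*(-1/383271) = 356894/(354611/687) + 45134/127757 = 356894*(687/354611) + 45134/127757 = 245186178/354611 + 45134/127757 = 31340255555620/45304037527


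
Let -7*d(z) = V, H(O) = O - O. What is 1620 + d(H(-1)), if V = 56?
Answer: 1612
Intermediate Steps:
H(O) = 0
d(z) = -8 (d(z) = -1/7*56 = -8)
1620 + d(H(-1)) = 1620 - 8 = 1612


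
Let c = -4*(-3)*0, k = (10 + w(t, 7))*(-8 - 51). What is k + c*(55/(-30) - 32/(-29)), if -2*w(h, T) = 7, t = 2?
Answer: -767/2 ≈ -383.50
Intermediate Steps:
w(h, T) = -7/2 (w(h, T) = -½*7 = -7/2)
k = -767/2 (k = (10 - 7/2)*(-8 - 51) = (13/2)*(-59) = -767/2 ≈ -383.50)
c = 0 (c = 12*0 = 0)
k + c*(55/(-30) - 32/(-29)) = -767/2 + 0*(55/(-30) - 32/(-29)) = -767/2 + 0*(55*(-1/30) - 32*(-1/29)) = -767/2 + 0*(-11/6 + 32/29) = -767/2 + 0*(-127/174) = -767/2 + 0 = -767/2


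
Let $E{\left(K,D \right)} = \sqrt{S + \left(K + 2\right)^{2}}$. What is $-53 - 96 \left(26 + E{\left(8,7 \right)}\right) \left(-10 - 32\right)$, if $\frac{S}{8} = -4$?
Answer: $104779 + 8064 \sqrt{17} \approx 1.3803 \cdot 10^{5}$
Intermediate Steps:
$S = -32$ ($S = 8 \left(-4\right) = -32$)
$E{\left(K,D \right)} = \sqrt{-32 + \left(2 + K\right)^{2}}$ ($E{\left(K,D \right)} = \sqrt{-32 + \left(K + 2\right)^{2}} = \sqrt{-32 + \left(2 + K\right)^{2}}$)
$-53 - 96 \left(26 + E{\left(8,7 \right)}\right) \left(-10 - 32\right) = -53 - 96 \left(26 + \sqrt{-32 + \left(2 + 8\right)^{2}}\right) \left(-10 - 32\right) = -53 - 96 \left(26 + \sqrt{-32 + 10^{2}}\right) \left(-42\right) = -53 - 96 \left(26 + \sqrt{-32 + 100}\right) \left(-42\right) = -53 - 96 \left(26 + \sqrt{68}\right) \left(-42\right) = -53 - 96 \left(26 + 2 \sqrt{17}\right) \left(-42\right) = -53 - 96 \left(-1092 - 84 \sqrt{17}\right) = -53 + \left(104832 + 8064 \sqrt{17}\right) = 104779 + 8064 \sqrt{17}$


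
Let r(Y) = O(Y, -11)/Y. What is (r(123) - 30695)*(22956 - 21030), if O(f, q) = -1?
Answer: -2423862012/41 ≈ -5.9119e+7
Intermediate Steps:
r(Y) = -1/Y
(r(123) - 30695)*(22956 - 21030) = (-1/123 - 30695)*(22956 - 21030) = (-1*1/123 - 30695)*1926 = (-1/123 - 30695)*1926 = -3775486/123*1926 = -2423862012/41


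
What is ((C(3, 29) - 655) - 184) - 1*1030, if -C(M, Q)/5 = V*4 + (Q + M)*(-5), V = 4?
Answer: -1149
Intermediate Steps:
C(M, Q) = -80 + 25*M + 25*Q (C(M, Q) = -5*(4*4 + (Q + M)*(-5)) = -5*(16 + (M + Q)*(-5)) = -5*(16 + (-5*M - 5*Q)) = -5*(16 - 5*M - 5*Q) = -80 + 25*M + 25*Q)
((C(3, 29) - 655) - 184) - 1*1030 = (((-80 + 25*3 + 25*29) - 655) - 184) - 1*1030 = (((-80 + 75 + 725) - 655) - 184) - 1030 = ((720 - 655) - 184) - 1030 = (65 - 184) - 1030 = -119 - 1030 = -1149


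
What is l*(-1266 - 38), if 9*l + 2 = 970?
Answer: -1262272/9 ≈ -1.4025e+5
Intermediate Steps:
l = 968/9 (l = -2/9 + (1/9)*970 = -2/9 + 970/9 = 968/9 ≈ 107.56)
l*(-1266 - 38) = 968*(-1266 - 38)/9 = (968/9)*(-1304) = -1262272/9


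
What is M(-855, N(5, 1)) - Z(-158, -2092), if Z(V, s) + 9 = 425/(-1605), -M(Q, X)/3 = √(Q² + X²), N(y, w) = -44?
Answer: 2974/321 - 3*√732961 ≈ -2559.1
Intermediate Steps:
M(Q, X) = -3*√(Q² + X²)
Z(V, s) = -2974/321 (Z(V, s) = -9 + 425/(-1605) = -9 + 425*(-1/1605) = -9 - 85/321 = -2974/321)
M(-855, N(5, 1)) - Z(-158, -2092) = -3*√((-855)² + (-44)²) - 1*(-2974/321) = -3*√(731025 + 1936) + 2974/321 = -3*√732961 + 2974/321 = 2974/321 - 3*√732961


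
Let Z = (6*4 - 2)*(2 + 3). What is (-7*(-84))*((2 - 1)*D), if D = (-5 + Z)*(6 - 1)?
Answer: 308700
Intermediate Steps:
Z = 110 (Z = (24 - 2)*5 = 22*5 = 110)
D = 525 (D = (-5 + 110)*(6 - 1) = 105*5 = 525)
(-7*(-84))*((2 - 1)*D) = (-7*(-84))*((2 - 1)*525) = 588*(1*525) = 588*525 = 308700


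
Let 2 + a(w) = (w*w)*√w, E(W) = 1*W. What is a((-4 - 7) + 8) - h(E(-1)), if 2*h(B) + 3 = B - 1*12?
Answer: 6 + 9*I*√3 ≈ 6.0 + 15.588*I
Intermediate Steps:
E(W) = W
a(w) = -2 + w^(5/2) (a(w) = -2 + (w*w)*√w = -2 + w²*√w = -2 + w^(5/2))
h(B) = -15/2 + B/2 (h(B) = -3/2 + (B - 1*12)/2 = -3/2 + (B - 12)/2 = -3/2 + (-12 + B)/2 = -3/2 + (-6 + B/2) = -15/2 + B/2)
a((-4 - 7) + 8) - h(E(-1)) = (-2 + ((-4 - 7) + 8)^(5/2)) - (-15/2 + (½)*(-1)) = (-2 + (-11 + 8)^(5/2)) - (-15/2 - ½) = (-2 + (-3)^(5/2)) - 1*(-8) = (-2 + 9*I*√3) + 8 = 6 + 9*I*√3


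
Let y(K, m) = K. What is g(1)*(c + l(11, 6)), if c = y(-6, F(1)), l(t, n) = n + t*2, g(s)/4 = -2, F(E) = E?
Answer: -176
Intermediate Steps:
g(s) = -8 (g(s) = 4*(-2) = -8)
l(t, n) = n + 2*t
c = -6
g(1)*(c + l(11, 6)) = -8*(-6 + (6 + 2*11)) = -8*(-6 + (6 + 22)) = -8*(-6 + 28) = -8*22 = -176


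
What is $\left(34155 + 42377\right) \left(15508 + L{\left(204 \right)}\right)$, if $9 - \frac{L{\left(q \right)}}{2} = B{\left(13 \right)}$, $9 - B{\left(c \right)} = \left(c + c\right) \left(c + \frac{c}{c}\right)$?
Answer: $1242573552$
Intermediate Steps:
$B{\left(c \right)} = 9 - 2 c \left(1 + c\right)$ ($B{\left(c \right)} = 9 - \left(c + c\right) \left(c + \frac{c}{c}\right) = 9 - 2 c \left(c + 1\right) = 9 - 2 c \left(1 + c\right)$)
$L{\left(q \right)} = 728$ ($L{\left(q \right)} = 18 - 2 \left(9 - 26 - 2 \cdot 13^{2}\right) = 18 - 2 \left(9 - 26 - 338\right) = 18 - -710 = 18 + 710 = 728$)
$\left(34155 + 42377\right) \left(15508 + L{\left(204 \right)}\right) = \left(34155 + 42377\right) \left(15508 + 728\right) = 76532 \cdot 16236 = 1242573552$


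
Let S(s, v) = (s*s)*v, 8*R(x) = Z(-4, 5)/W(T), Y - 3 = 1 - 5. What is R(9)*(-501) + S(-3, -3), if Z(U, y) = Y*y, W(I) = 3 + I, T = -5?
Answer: -2937/16 ≈ -183.56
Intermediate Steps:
Y = -1 (Y = 3 + (1 - 5) = 3 - 4 = -1)
Z(U, y) = -y
R(x) = 5/16 (R(x) = ((-1*5)/(3 - 5))/8 = (-5/(-2))/8 = (-5*(-½))/8 = (⅛)*(5/2) = 5/16)
S(s, v) = v*s² (S(s, v) = s²*v = v*s²)
R(9)*(-501) + S(-3, -3) = (5/16)*(-501) - 3*(-3)² = -2505/16 - 3*9 = -2505/16 - 27 = -2937/16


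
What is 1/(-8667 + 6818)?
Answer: -1/1849 ≈ -0.00054083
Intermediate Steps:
1/(-8667 + 6818) = 1/(-1849) = -1/1849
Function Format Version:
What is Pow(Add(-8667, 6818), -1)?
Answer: Rational(-1, 1849) ≈ -0.00054083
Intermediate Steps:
Pow(Add(-8667, 6818), -1) = Pow(-1849, -1) = Rational(-1, 1849)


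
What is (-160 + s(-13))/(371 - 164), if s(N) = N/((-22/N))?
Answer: -3689/4554 ≈ -0.81006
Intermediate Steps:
s(N) = -N²/22 (s(N) = N*(-N/22) = -N²/22)
(-160 + s(-13))/(371 - 164) = (-160 - 1/22*(-13)²)/(371 - 164) = (-160 - 1/22*169)/207 = (-160 - 169/22)*(1/207) = -3689/22*1/207 = -3689/4554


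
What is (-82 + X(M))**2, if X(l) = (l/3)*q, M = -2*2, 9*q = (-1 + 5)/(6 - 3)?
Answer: 44328964/6561 ≈ 6756.4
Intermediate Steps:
q = 4/27 (q = ((-1 + 5)/(6 - 3))/9 = (4/3)/9 = (4*(1/3))/9 = (1/9)*(4/3) = 4/27 ≈ 0.14815)
M = -4
X(l) = 4*l/81 (X(l) = (l/3)*(4/27) = 4*l/81)
(-82 + X(M))**2 = (-82 + (4/81)*(-4))**2 = (-82 - 16/81)**2 = (-6658/81)**2 = 44328964/6561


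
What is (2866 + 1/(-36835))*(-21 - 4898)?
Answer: -519294447171/36835 ≈ -1.4098e+7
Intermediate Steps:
(2866 + 1/(-36835))*(-21 - 4898) = (2866 - 1/36835)*(-4919) = (105569109/36835)*(-4919) = -519294447171/36835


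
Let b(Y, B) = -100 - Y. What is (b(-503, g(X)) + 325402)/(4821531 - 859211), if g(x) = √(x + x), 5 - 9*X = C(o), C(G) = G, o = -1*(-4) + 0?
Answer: 65161/792464 ≈ 0.082226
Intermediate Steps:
o = 4 (o = 4 + 0 = 4)
X = ⅑ (X = 5/9 - ⅑*4 = 5/9 - 4/9 = ⅑ ≈ 0.11111)
g(x) = √2*√x (g(x) = √(2*x) = √2*√x)
(b(-503, g(X)) + 325402)/(4821531 - 859211) = ((-100 - 1*(-503)) + 325402)/(4821531 - 859211) = ((-100 + 503) + 325402)/3962320 = (403 + 325402)*(1/3962320) = 325805*(1/3962320) = 65161/792464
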